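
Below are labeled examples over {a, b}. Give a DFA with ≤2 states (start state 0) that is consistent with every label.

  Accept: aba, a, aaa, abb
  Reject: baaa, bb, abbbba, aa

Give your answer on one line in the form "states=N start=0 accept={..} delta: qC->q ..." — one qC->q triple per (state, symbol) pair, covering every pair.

states=2 start=0 accept={1} delta: 0a->1 0b->1 1a->0 1b->0

Grow the machine one transition at a time. Run the examples from 0; the earliest place one falls off (shortest prefix, ties alphabetical) gets sent to the lowest-numbered state that keeps every Accept/Reject pair distinguishable — a pair clashes when both reach the same state with identical unread suffix — and to a fresh state only if none does.
a: 0a undefined. 0a->0: no, a/aa meet in 0. Open state 1: 0a->1.
b: 0b undefined. 0b->0: no, aaa/baaa meet in 1 with "aa" left. 0b->1: ok.
aa: 1a undefined. 1a->0: ok.
ab: 1b undefined. 1b->0: ok.
All examples now run through 2 states with every (state, symbol) defined. Accept strings end in {1}, Reject strings end in {0}; accept={1}.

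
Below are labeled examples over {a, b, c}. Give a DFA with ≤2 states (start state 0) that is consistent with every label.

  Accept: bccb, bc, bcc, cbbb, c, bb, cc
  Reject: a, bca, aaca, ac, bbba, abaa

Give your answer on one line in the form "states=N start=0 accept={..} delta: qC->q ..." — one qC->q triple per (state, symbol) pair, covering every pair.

states=2 start=0 accept={0} delta: 0a->1 0b->0 0c->0 1a->0 1b->1 1c->1

State merging on the prefix tree: take the shortest (then alphabetical) example prefix whose next move is undefined and point that move at state 0, else 1, else 2, ...; a target is out if some Accept/Reject pair would then sit in one state with the same input left (inseparable). If every existing state is out, open a new one.
a: 0a undefined. 0a->0: no, c/ac meet in 0 with "c" left. Open state 1: 0a->1.
b: 0b undefined. 0b->0: ok.
c: 0c undefined. 0c->0: ok.
aa: 1a undefined. 1a->0: ok.
ab: 1b undefined. 1b->0: no, bccb/abaa meet in 0. 1b->1: ok.
ac: 1c undefined. 1c->0: no, bccb/ac meet in 0. 1c->1: ok.
All examples now run through 2 states with every (state, symbol) defined. Accept strings end in {0}, Reject strings end in {1}; accept={0}.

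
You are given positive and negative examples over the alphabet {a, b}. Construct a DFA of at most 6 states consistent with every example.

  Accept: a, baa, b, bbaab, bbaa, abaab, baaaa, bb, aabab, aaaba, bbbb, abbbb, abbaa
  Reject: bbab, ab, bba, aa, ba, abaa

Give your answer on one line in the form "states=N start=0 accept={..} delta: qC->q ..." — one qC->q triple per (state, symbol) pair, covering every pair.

State merging on the prefix tree: take the shortest (then alphabetical) example prefix whose next move is undefined and point that move at state 0, else 1, else 2, ...; a target is out if some Accept/Reject pair would then sit in one state with the same input left (inseparable). If every existing state is out, open a new one.
a: 0a undefined. 0a->0: no, a/aa meet in 0. Open state 1: 0a->1.
b: 0b undefined. 0b->0: no, a/bba meet in 1. 0b->1: no, bbaa/abaa meet in 1 with "baa" left. Open state 2: 0b->2.
aa: 1a undefined. 1a->0: ok.
ab: 1b undefined. 1b->0: ok.
ba: 2a undefined. 2a->0: ok.
bb: 2b undefined. 2b->0: no, a/bba meet in 1. 2b->1: no, b/bbab meet in 2. 2b->2: no, b/bbab meet in 2. Open state 3: 2b->3.
bba: 3a undefined. 3a->0: no, b/bbab meet in 2. 3a->1: no, a/bba meet in 1. 3a->2: no, b/bba meet in 2. 3a->3: no, bbaab/bbab meet in 3 with "b" left. Open state 4: 3a->4.
bbb: 3b undefined. 3b->0: no, abbbb/ab meet in 0. 3b->1: no, bbbb/ab meet in 0. 3b->2: ok.
bbaa: 4a undefined. 4a->0: no, bbaa/ab meet in 0. 4a->1: no, bbaab/ab meet in 0. 4a->2: ok.
bbab: 4b undefined. 4b->0: ok.
All examples now run through 5 states with every (state, symbol) defined. Accept strings end in {1,2,3}, Reject strings end in {0,4}; accept={1,2,3}.

states=5 start=0 accept={1,2,3} delta: 0a->1 0b->2 1a->0 1b->0 2a->0 2b->3 3a->4 3b->2 4a->2 4b->0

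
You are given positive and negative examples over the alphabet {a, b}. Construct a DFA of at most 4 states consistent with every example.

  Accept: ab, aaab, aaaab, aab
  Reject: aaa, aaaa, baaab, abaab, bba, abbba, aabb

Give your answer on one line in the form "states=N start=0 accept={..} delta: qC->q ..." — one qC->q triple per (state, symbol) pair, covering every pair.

Fold the examples into a partial DFA from state 0: repeatedly fix the first undefined (state, symbol) met by the shortest-then-alphabetical prefix, trying targets in increasing order and rejecting any under which an Accept and a Reject string meet in one state with the same remainder; add a state when all current targets are rejected. Accepting states are where Accept strings end.
a: 0a undefined. 0a->0: ok.
b: 0b undefined. 0b->0: no, ab/aaa meet in 0. Open state 1: 0b->1.
ba: 1a undefined. 1a->0: no, ab/baaab meet in 1. 1a->1: ok.
bb: 1b undefined. 1b->0: no, ab/abbba meet in 1. 1b->1: no, ab/baaab meet in 1. Open state 2: 1b->2.
bba: 2a undefined. 2a->0: ok.
abbb: 2b undefined. 2b->0: ok.
All examples now run through 3 states with every (state, symbol) defined. Accept strings end in {1}, Reject strings end in {0,2}; accept={1}.

states=3 start=0 accept={1} delta: 0a->0 0b->1 1a->1 1b->2 2a->0 2b->0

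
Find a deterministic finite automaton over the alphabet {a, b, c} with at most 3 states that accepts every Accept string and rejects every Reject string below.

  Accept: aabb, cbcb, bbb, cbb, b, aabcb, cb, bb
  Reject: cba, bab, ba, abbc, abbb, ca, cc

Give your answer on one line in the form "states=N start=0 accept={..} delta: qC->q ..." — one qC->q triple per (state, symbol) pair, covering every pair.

Grow the machine one transition at a time. Run the examples from 0; the earliest place one falls off (shortest prefix, ties alphabetical) gets sent to the lowest-numbered state that keeps every Accept/Reject pair distinguishable — a pair clashes when both reach the same state with identical unread suffix — and to a fresh state only if none does.
a: 0a undefined. 0a->0: no, bbb/abbb meet in 0 with "bbb" left. Open state 1: 0a->1.
b: 0b undefined. 0b->0: ok.
c: 0c undefined. 0c->0: no, cbcb/cc meet in 0. 0c->1: no, cb/bab meet in 1 with "b" left. Open state 2: 0c->2.
aa: 1a undefined. 1a->0: ok.
ab: 1b undefined. 1b->0: no, aabb/bab meet in 0. 1b->1: ok.
ca: 2a undefined. 2a->0: no, aabb/ca meet in 0. 2a->1: ok.
cb: 2b undefined. 2b->0: ok.
cc: 2c undefined. 2c->0: no, aabb/cc meet in 0. 2c->1: ok.
abbc: 1c undefined. 1c->0: no, aabb/abbc meet in 0. 1c->1: ok.
All examples now run through 3 states with every (state, symbol) defined. Accept strings end in {0}, Reject strings end in {1}; accept={0}.

states=3 start=0 accept={0} delta: 0a->1 0b->0 0c->2 1a->0 1b->1 1c->1 2a->1 2b->0 2c->1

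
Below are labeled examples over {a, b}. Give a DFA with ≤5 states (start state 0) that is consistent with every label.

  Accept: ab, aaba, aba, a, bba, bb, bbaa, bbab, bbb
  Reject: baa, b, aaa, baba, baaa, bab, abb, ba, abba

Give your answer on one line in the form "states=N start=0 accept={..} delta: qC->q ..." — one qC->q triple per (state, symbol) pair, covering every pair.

states=5 start=0 accept={0,1,4} delta: 0a->1 0b->2 1a->2 1b->0 2a->3 2b->4 3a->2 3b->2 4a->4 4b->0

Grow the machine one transition at a time. Run the examples from 0; the earliest place one falls off (shortest prefix, ties alphabetical) gets sent to the lowest-numbered state that keeps every Accept/Reject pair distinguishable — a pair clashes when both reach the same state with identical unread suffix — and to a fresh state only if none does.
a: 0a undefined. 0a->0: no, ab/b meet in 0 with "b" left. Open state 1: 0a->1.
b: 0b undefined. 0b->0: no, ab/bab meet in 1 with "b" left. 0b->1: no, aaba/baba meet in 1 with "aba" left. Open state 2: 0b->2.
aa: 1a undefined. 1a->0: no, aaba/ba meet in 2 with "a" left. 1a->1: no, a/aaa meet in 1. 1a->2: ok.
ab: 1b undefined. 1b->0: ok.
ba: 2a undefined. 2a->0: no, ab/aaa meet in 0. 2a->1: no, ab/bab meet in 0. 2a->2: no, aaba/baba meet in 2 with "ba" left. Open state 3: 2a->3.
bb: 2b undefined. 2b->0: no, bbaa/b meet in 2. 2b->1: no, aaba/b meet in 2. 2b->2: no, aaba/aaa meet in 3. 2b->3: no, aaba/baa meet in 3 with "a" left. Open state 4: 2b->4.
baa: 3a undefined. 3a->0: no, ab/baa meet in 0. 3a->1: no, aba/baa meet in 1. 3a->2: ok.
bab: 3b undefined. 3b->0: no, ab/bab meet in 0. 3b->1: no, aba/bab meet in 1. 3b->2: ok.
bba: 4a undefined. 4a->0: no, bbab/baa meet in 2. 4a->1: no, bbaa/baa meet in 2. 4a->2: no, aaba/baa meet in 2. 4a->3: no, aaba/aaa meet in 3. 4a->4: ok.
bbb: 4b undefined. 4b->0: ok.
All examples now run through 5 states with every (state, symbol) defined. Accept strings end in {0,1,4}, Reject strings end in {2,3}; accept={0,1,4}.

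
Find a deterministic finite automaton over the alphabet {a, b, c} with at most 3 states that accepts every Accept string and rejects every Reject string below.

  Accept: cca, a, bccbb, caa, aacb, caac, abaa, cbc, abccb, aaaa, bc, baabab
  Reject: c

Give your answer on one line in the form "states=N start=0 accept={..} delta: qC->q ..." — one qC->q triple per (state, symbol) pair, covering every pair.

states=3 start=0 accept={0,2} delta: 0a->0 0b->1 0c->1 1a->2 1b->2 1c->0 2a->2 2b->2 2c->0

Grow the machine one transition at a time. Run the examples from 0; the earliest place one falls off (shortest prefix, ties alphabetical) gets sent to the lowest-numbered state that keeps every Accept/Reject pair distinguishable — a pair clashes when both reach the same state with identical unread suffix — and to a fresh state only if none does.
a: 0a undefined. 0a->0: ok.
b: 0b undefined. 0b->0: no, bc/c meet in 0 with "c" left. Open state 1: 0b->1.
c: 0c undefined. 0c->0: no, cca/c meet in 0. 0c->1: ok.
ba: 1a undefined. 1a->0: no, caac/c meet in 1. 1a->1: no, caa/c meet in 1. Open state 2: 1a->2.
bc: 1c undefined. 1c->0: ok.
cb: 1b undefined. 1b->0: no, bccbb/c meet in 1. 1b->1: no, bccbb/c meet in 1. 1b->2: ok.
baa: 2a undefined. 2a->0: no, caac/c meet in 1. 2a->1: no, caa/c meet in 1. 2a->2: ok.
cbc: 2c undefined. 2c->0: ok.
baab: 2b undefined. 2b->0: no, baabab/c meet in 1. 2b->1: no, bccbb/c meet in 1. 2b->2: ok.
All examples now run through 3 states with every (state, symbol) defined. Accept strings end in {0,2}, Reject strings end in {1}; accept={0,2}.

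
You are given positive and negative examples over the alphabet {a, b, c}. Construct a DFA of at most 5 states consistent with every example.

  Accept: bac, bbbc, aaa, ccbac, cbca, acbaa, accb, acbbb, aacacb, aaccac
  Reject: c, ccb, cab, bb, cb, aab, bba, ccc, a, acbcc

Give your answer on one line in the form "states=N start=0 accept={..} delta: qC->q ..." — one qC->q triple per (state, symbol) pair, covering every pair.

Fold the examples into a partial DFA from state 0: repeatedly fix the first undefined (state, symbol) met by the shortest-then-alphabetical prefix, trying targets in increasing order and rejecting any under which an Accept and a Reject string meet in one state with the same remainder; add a state when all current targets are rejected. Accepting states are where Accept strings end.
a: 0a undefined. 0a->0: no, aaa/a meet in 0. Open state 1: 0a->1.
b: 0b undefined. 0b->0: no, bbbc/c meet in 0 with "c" left. 0b->1: ok.
c: 0c undefined. 0c->0: ok.
aa: 1a undefined. 1a->0: no, bac/c meet in 0. 1a->1: no, aaa/ccb meet in 1. Open state 2: 1a->2.
ac: 1c undefined. 1c->0: no, cbca/ccb meet in 1. 1c->1: no, accb/cab meet in 1 with "b" left. 1c->2: ok.
bb: 1b undefined. 1b->0: ok.
aaa: 2a undefined. 2a->0: no, aaa/c meet in 0. 2a->1: no, aaa/ccb meet in 1. 2a->2: ok.
aab: 2b undefined. 2b->0: no, acbbb/c meet in 0. 2b->1: no, bac/acbcc meet in 2 with "c" left. 2b->2: no, bbbc/aab meet in 2. Open state 3: 2b->3.
aac: 2c undefined. 2c->0: no, bac/c meet in 0. 2c->1: no, bac/ccb meet in 1. 2c->2: no, accb/aab meet in 3. 2c->3: no, bac/aab meet in 3. Open state 4: 2c->4.
aaca: 4a undefined. 4a->0: no, aacacb/ccb meet in 1. 4a->1: no, aacacb/aab meet in 3. 4a->2: ok.
aacc: 4c undefined. 4c->0: ok.
acba: 3a undefined. 3a->0: no, acbaa/ccb meet in 1. 3a->1: ok.
acbb: 3b undefined. 3b->0: no, acbbb/ccb meet in 1. 3b->1: no, acbbb/c meet in 0. 3b->2: no, acbbb/aab meet in 3. 3b->3: no, acbbb/aab meet in 3. 3b->4: ok.
acbc: 3c undefined. 3c->0: ok.
accb: 4b undefined. 4b->0: no, accb/c meet in 0. 4b->1: no, accb/ccb meet in 1. 4b->2: ok.
All examples now run through 5 states with every (state, symbol) defined. Accept strings end in {2,4}, Reject strings end in {0,1,3}; accept={2,4}.

states=5 start=0 accept={2,4} delta: 0a->1 0b->1 0c->0 1a->2 1b->0 1c->2 2a->2 2b->3 2c->4 3a->1 3b->4 3c->0 4a->2 4b->2 4c->0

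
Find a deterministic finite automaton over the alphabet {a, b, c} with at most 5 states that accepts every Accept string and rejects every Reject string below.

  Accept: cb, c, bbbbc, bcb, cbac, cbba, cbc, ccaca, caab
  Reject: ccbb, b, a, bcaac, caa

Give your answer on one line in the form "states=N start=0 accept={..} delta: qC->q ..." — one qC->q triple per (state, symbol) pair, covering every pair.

states=4 start=0 accept={1,2} delta: 0a->0 0b->0 0c->1 1a->2 1b->1 1c->2 2a->3 2b->0 2c->1 3a->1 3b->1 3c->3

State merging on the prefix tree: take the shortest (then alphabetical) example prefix whose next move is undefined and point that move at state 0, else 1, else 2, ...; a target is out if some Accept/Reject pair would then sit in one state with the same input left (inseparable). If every existing state is out, open a new one.
a: 0a undefined. 0a->0: ok.
b: 0b undefined. 0b->0: ok.
c: 0c undefined. 0c->0: no, cb/ccbb meet in 0. Open state 1: 0c->1.
ca: 1a undefined. 1a->0: no, c/bcaac meet in 1. 1a->1: no, c/caa meet in 1. Open state 2: 1a->2.
cb: 1b undefined. 1b->0: no, cb/b meet in 0. 1b->1: ok.
cc: 1c undefined. 1c->0: no, cbc/ccbb meet in 0. 1c->1: no, cb/ccbb meet in 1. 1c->2: ok.
caa: 2a undefined. 2a->0: no, cb/bcaac meet in 1. 2a->1: no, cb/caa meet in 1. 2a->2: no, cbac/bcaac meet in 2 with "c" left. Open state 3: 2a->3.
ccb: 2b undefined. 2b->0: ok.
caab: 3b undefined. 3b->0: no, caab/ccbb meet in 0. 3b->1: ok.
cbac: 2c undefined. 2c->0: no, cbac/ccbb meet in 0. 2c->1: ok.
ccac: 3c undefined. 3c->0: no, ccaca/ccbb meet in 0. 3c->1: no, cb/bcaac meet in 1. 3c->2: no, cbba/bcaac meet in 2. 3c->3: ok.
ccaca: 3a undefined. 3a->0: no, ccaca/ccbb meet in 0. 3a->1: ok.
All examples now run through 4 states with every (state, symbol) defined. Accept strings end in {1,2}, Reject strings end in {0,3}; accept={1,2}.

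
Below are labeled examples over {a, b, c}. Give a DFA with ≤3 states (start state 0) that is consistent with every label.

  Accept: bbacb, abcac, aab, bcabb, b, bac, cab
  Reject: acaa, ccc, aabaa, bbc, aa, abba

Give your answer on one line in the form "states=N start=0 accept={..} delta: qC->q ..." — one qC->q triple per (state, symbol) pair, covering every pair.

State merging on the prefix tree: take the shortest (then alphabetical) example prefix whose next move is undefined and point that move at state 0, else 1, else 2, ...; a target is out if some Accept/Reject pair would then sit in one state with the same input left (inseparable). If every existing state is out, open a new one.
a: 0a undefined. 0a->0: ok.
b: 0b undefined. 0b->0: no, aab/aabaa meet in 0. Open state 1: 0b->1.
c: 0c undefined. 0c->0: ok.
ba: 1a undefined. 1a->0: no, bac/acaa meet in 0. 1a->1: no, aab/aabaa meet in 1. Open state 2: 1a->2.
bb: 1b undefined. 1b->0: ok.
bc: 1c undefined. 1c->0: no, abcac/acaa meet in 0. 1c->1: ok.
bac: 2c undefined. 2c->0: no, abcac/acaa meet in 0. 2c->1: ok.
bcab: 2b undefined. 2b->0: ok.
aabaa: 2a undefined. 2a->0: ok.
All examples now run through 3 states with every (state, symbol) defined. Accept strings end in {1}, Reject strings end in {0}; accept={1}.

states=3 start=0 accept={1} delta: 0a->0 0b->1 0c->0 1a->2 1b->0 1c->1 2a->0 2b->0 2c->1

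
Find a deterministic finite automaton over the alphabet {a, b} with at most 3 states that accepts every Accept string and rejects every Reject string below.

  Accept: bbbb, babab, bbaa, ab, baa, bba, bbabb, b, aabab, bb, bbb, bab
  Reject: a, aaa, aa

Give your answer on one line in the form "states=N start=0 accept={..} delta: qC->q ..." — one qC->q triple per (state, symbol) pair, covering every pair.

State merging on the prefix tree: take the shortest (then alphabetical) example prefix whose next move is undefined and point that move at state 0, else 1, else 2, ...; a target is out if some Accept/Reject pair would then sit in one state with the same input left (inseparable). If every existing state is out, open a new one.
a: 0a undefined. 0a->0: ok.
b: 0b undefined. 0b->0: no, bbbb/a meet in 0. Open state 1: 0b->1.
ba: 1a undefined. 1a->0: no, baa/a meet in 0. 1a->1: ok.
bb: 1b undefined. 1b->0: no, bbbb/a meet in 0. 1b->1: ok.
All examples now run through 2 states with every (state, symbol) defined. Accept strings end in {1}, Reject strings end in {0}; accept={1}.

states=2 start=0 accept={1} delta: 0a->0 0b->1 1a->1 1b->1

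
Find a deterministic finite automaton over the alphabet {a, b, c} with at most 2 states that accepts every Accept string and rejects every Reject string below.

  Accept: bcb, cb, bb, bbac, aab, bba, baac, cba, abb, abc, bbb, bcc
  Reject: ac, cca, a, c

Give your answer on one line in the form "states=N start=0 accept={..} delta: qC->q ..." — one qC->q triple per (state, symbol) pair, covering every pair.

Grow the machine one transition at a time. Run the examples from 0; the earliest place one falls off (shortest prefix, ties alphabetical) gets sent to the lowest-numbered state that keeps every Accept/Reject pair distinguishable — a pair clashes when both reach the same state with identical unread suffix — and to a fresh state only if none does.
a: 0a undefined. 0a->0: ok.
b: 0b undefined. 0b->0: no, bb/a meet in 0. Open state 1: 0b->1.
c: 0c undefined. 0c->0: ok.
ba: 1a undefined. 1a->0: no, baac/ac meet in 0. 1a->1: ok.
bb: 1b undefined. 1b->0: no, bb/ac meet in 0. 1b->1: ok.
bc: 1c undefined. 1c->0: no, bbac/ac meet in 0. 1c->1: ok.
All examples now run through 2 states with every (state, symbol) defined. Accept strings end in {1}, Reject strings end in {0}; accept={1}.

states=2 start=0 accept={1} delta: 0a->0 0b->1 0c->0 1a->1 1b->1 1c->1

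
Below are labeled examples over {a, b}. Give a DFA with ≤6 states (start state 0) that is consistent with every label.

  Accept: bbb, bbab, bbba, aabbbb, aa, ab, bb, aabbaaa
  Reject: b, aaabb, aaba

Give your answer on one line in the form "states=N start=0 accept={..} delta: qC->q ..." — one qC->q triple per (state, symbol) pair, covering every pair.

State merging on the prefix tree: take the shortest (then alphabetical) example prefix whose next move is undefined and point that move at state 0, else 1, else 2, ...; a target is out if some Accept/Reject pair would then sit in one state with the same input left (inseparable). If every existing state is out, open a new one.
a: 0a undefined. 0a->0: no, ab/b meet in 0 with "b" left. Open state 1: 0a->1.
b: 0b undefined. 0b->0: no, bbb/b meet in 0. 0b->1: ok.
aa: 1a undefined. 1a->0: no, bbb/aaabb meet in 1 with "bb" left. 1a->1: no, bbb/aaabb meet in 1 with "bb" left. Open state 2: 1a->2.
ab: 1b undefined. 1b->0: no, bbb/b meet in 1. 1b->1: no, bbb/b meet in 1. 1b->2: no, bbba/aaba meet in 2 with "ba" left. Open state 3: 1b->3.
aaa: 2a undefined. 2a->0: no, ab/aaabb meet in 3. 2a->1: no, bbb/aaabb meet in 3 with "b" left. 2a->2: ok.
aab: 2b undefined. 2b->0: ok.
bba: 3a undefined. 3a->0: no, bbab/b meet in 1. 3a->1: ok.
bbb: 3b undefined. 3b->0: no, bbba/b meet in 1. 3b->1: no, bbb/b meet in 1. 3b->2: ok.
All examples now run through 4 states with every (state, symbol) defined. Accept strings end in {2,3}, Reject strings end in {1}; accept={2,3}.

states=4 start=0 accept={2,3} delta: 0a->1 0b->1 1a->2 1b->3 2a->2 2b->0 3a->1 3b->2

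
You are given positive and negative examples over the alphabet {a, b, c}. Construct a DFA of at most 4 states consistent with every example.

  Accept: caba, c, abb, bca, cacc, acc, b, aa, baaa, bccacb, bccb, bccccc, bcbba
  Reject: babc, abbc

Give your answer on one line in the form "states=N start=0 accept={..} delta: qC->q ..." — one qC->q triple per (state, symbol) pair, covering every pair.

Grow the machine one transition at a time. Run the examples from 0; the earliest place one falls off (shortest prefix, ties alphabetical) gets sent to the lowest-numbered state that keeps every Accept/Reject pair distinguishable — a pair clashes when both reach the same state with identical unread suffix — and to a fresh state only if none does.
a: 0a undefined. 0a->0: ok.
b: 0b undefined. 0b->0: no, c/babc meet in 0 with "c" left. Open state 1: 0b->1.
c: 0c undefined. 0c->0: ok.
ba: 1a undefined. 1a->0: ok.
bc: 1c undefined. 1c->0: no, caba/babc meet in 0. 1c->1: no, b/babc meet in 1. Open state 2: 1c->2.
abb: 1b undefined. 1b->0: no, caba/abbc meet in 0. 1b->1: ok.
bca: 2a undefined. 2a->0: ok.
bcb: 2b undefined. 2b->0: ok.
bcc: 2c undefined. 2c->0: ok.
All examples now run through 3 states with every (state, symbol) defined. Accept strings end in {0,1}, Reject strings end in {2}; accept={0,1}.

states=3 start=0 accept={0,1} delta: 0a->0 0b->1 0c->0 1a->0 1b->1 1c->2 2a->0 2b->0 2c->0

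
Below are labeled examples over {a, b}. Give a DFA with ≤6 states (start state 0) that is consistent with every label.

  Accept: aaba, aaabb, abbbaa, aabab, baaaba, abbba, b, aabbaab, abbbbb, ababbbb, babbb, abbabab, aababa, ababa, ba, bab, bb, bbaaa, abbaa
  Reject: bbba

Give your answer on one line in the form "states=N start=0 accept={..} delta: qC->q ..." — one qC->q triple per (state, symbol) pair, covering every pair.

states=5 start=0 accept={0,1,2,3} delta: 0a->1 0b->1 1a->0 1b->2 2a->0 2b->3 3a->4 3b->0 4a->0 4b->0

Fold the examples into a partial DFA from state 0: repeatedly fix the first undefined (state, symbol) met by the shortest-then-alphabetical prefix, trying targets in increasing order and rejecting any under which an Accept and a Reject string meet in one state with the same remainder; add a state when all current targets are rejected. Accepting states are where Accept strings end.
a: 0a undefined. 0a->0: no, abbba/bbba meet in 0 with "bbba" left. Open state 1: 0a->1.
b: 0b undefined. 0b->0: no, ba/bbba meet in 1. 0b->1: ok.
aa: 1a undefined. 1a->0: ok.
ab: 1b undefined. 1b->0: no, aaba/bbba meet in 0. 1b->1: no, aaba/bbba meet in 0. Open state 2: 1b->2.
aba: 2a undefined. 2a->0: ok.
abb: 2b undefined. 2b->0: no, abbbaa/bbba meet in 1. 2b->1: no, aaba/bbba meet in 0. 2b->2: no, aaba/bbba meet in 0. Open state 3: 2b->3.
abba: 3a undefined. 3a->0: no, aaba/bbba meet in 0. 3a->1: no, aabab/bbba meet in 1. 3a->2: no, aabbaab/bbba meet in 2. 3a->3: no, aaabb/bbba meet in 3. Open state 4: 3a->4.
abbb: 3b undefined. 3b->0: ok.
abbaa: 4a undefined. 4a->0: ok.
abbab: 4b undefined. 4b->0: ok.
All examples now run through 5 states with every (state, symbol) defined. Accept strings end in {0,1,2,3}, Reject strings end in {4}; accept={0,1,2,3}.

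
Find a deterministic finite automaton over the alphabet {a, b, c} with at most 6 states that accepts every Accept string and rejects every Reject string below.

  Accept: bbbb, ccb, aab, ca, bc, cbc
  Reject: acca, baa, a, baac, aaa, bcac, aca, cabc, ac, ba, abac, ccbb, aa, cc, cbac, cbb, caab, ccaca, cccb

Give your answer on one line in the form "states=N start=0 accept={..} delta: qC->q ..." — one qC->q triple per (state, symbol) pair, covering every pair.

states=6 start=0 accept={0,2,3} delta: 0a->1 0b->0 0c->2 1a->1 1b->0 1c->1 2a->3 2b->4 2c->5 3a->2 3b->1 3c->1 4a->1 4b->1 4c->0 5a->1 5b->2 5c->2

State merging on the prefix tree: take the shortest (then alphabetical) example prefix whose next move is undefined and point that move at state 0, else 1, else 2, ...; a target is out if some Accept/Reject pair would then sit in one state with the same input left (inseparable). If every existing state is out, open a new one.
a: 0a undefined. 0a->0: no, ca/aca meet in 0 with "ca" left. Open state 1: 0a->1.
b: 0b undefined. 0b->0: ok.
c: 0c undefined. 0c->0: no, bbbb/ccbb meet in 0. 0c->1: no, ca/baa meet in 1 with "a" left. Open state 2: 0c->2.
aa: 1a undefined. 1a->0: no, bbbb/baa meet in 0. 1a->1: ok.
ab: 1b undefined. 1b->0: ok.
ac: 1c undefined. 1c->0: no, bbbb/baac meet in 0. 1c->1: ok.
ca: 2a undefined. 2a->0: no, bbbb/caab meet in 0. 2a->1: no, bbbb/caab meet in 0. 2a->2: no, cbc/cabc meet in 2 with "bc" left. Open state 3: 2a->3.
cb: 2b undefined. 2b->0: no, bbbb/cbb meet in 0. 2b->1: no, bbbb/cbb meet in 0. 2b->2: no, bc/cbb meet in 2. 2b->3: no, cbc/bcac meet in 3 with "c" left. Open state 4: 2b->4.
cc: 2c undefined. 2c->0: no, bbbb/ccbb meet in 0. 2c->1: no, bbbb/ccbb meet in 0. 2c->2: no, ccb/cccb meet in 4. 2c->3: no, ca/cc meet in 3. 2c->4: no, ccb/cbb meet in 4 with "b" left. Open state 5: 2c->5.
caa: 3a undefined. 3a->0: no, bbbb/caab meet in 0. 3a->1: no, bbbb/caab meet in 0. 3a->2: ok.
cab: 3b undefined. 3b->0: no, bc/cabc meet in 2. 3b->1: ok.
cba: 4a undefined. 4a->0: no, bc/cbac meet in 2. 4a->1: ok.
cbb: 4b undefined. 4b->0: no, bbbb/cbb meet in 0. 4b->1: ok.
cbc: 4c undefined. 4c->0: ok.
cca: 5a undefined. 5a->0: no, ca/ccaca meet in 3. 5a->1: ok.
ccb: 5b undefined. 5b->0: no, bbbb/ccbb meet in 0. 5b->1: no, bbbb/ccbb meet in 0. 5b->2: ok.
ccc: 5c undefined. 5c->0: no, bbbb/cccb meet in 0. 5c->1: no, bbbb/cccb meet in 0. 5c->2: ok.
bcac: 3c undefined. 3c->0: no, bbbb/bcac meet in 0. 3c->1: ok.
All examples now run through 6 states with every (state, symbol) defined. Accept strings end in {0,2,3}, Reject strings end in {1,4,5}; accept={0,2,3}.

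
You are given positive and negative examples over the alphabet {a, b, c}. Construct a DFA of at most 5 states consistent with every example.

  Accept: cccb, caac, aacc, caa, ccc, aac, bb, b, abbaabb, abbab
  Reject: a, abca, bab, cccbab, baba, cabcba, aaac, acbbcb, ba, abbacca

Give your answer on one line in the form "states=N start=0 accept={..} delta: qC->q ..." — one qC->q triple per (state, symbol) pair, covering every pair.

Fold the examples into a partial DFA from state 0: repeatedly fix the first undefined (state, symbol) met by the shortest-then-alphabetical prefix, trying targets in increasing order and rejecting any under which an Accept and a Reject string meet in one state with the same remainder; add a state when all current targets are rejected. Accepting states are where Accept strings end.
a: 0a undefined. 0a->0: no, aac/aaac meet in 0 with "c" left. Open state 1: 0a->1.
b: 0b undefined. 0b->0: ok.
c: 0c undefined. 0c->0: ok.
aa: 1a undefined. 1a->0: ok.
ab: 1b undefined. 1b->0: no, cccb/bab meet in 0. 1b->1: no, cccb/baba meet in 0. Open state 2: 1b->2.
ac: 1c undefined. 1c->0: no, cccb/aaac meet in 0. 1c->1: ok.
abb: 2b undefined. 2b->0: no, cccb/acbbcb meet in 0. 2b->1: no, abbaabb/a meet in 1. 2b->2: ok.
abc: 2c undefined. 2c->0: no, cccb/acbbcb meet in 0. 2c->1: no, cccb/abca meet in 0. 2c->2: ok.
abba: 2a undefined. 2a->0: no, cccb/abca meet in 0. 2a->1: no, cccb/abbacca meet in 0. 2a->2: no, abbaabb/abca meet in 2. Open state 3: 2a->3.
abbaa: 3a undefined. 3a->0: ok.
abbab: 3b undefined. 3b->0: ok.
abbac: 3c undefined. 3c->0: ok.
All examples now run through 4 states with every (state, symbol) defined. Accept strings end in {0}, Reject strings end in {1,2,3}; accept={0}.

states=4 start=0 accept={0} delta: 0a->1 0b->0 0c->0 1a->0 1b->2 1c->1 2a->3 2b->2 2c->2 3a->0 3b->0 3c->0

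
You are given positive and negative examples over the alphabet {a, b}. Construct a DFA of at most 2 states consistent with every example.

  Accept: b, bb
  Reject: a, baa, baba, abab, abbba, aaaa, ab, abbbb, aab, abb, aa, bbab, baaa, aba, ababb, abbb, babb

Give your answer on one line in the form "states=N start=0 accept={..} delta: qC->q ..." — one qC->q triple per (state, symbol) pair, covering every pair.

states=2 start=0 accept={0} delta: 0a->1 0b->0 1a->1 1b->1

Fold the examples into a partial DFA from state 0: repeatedly fix the first undefined (state, symbol) met by the shortest-then-alphabetical prefix, trying targets in increasing order and rejecting any under which an Accept and a Reject string meet in one state with the same remainder; add a state when all current targets are rejected. Accepting states are where Accept strings end.
a: 0a undefined. 0a->0: no, b/ab meet in 0 with "b" left. Open state 1: 0a->1.
b: 0b undefined. 0b->0: ok.
aa: 1a undefined. 1a->0: no, b/baa meet in 0. 1a->1: ok.
ab: 1b undefined. 1b->0: no, b/abab meet in 0. 1b->1: ok.
All examples now run through 2 states with every (state, symbol) defined. Accept strings end in {0}, Reject strings end in {1}; accept={0}.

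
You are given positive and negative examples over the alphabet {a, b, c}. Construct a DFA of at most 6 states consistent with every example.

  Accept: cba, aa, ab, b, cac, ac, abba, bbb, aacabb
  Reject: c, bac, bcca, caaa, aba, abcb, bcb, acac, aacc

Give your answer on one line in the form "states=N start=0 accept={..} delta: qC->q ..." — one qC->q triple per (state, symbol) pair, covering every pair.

State merging on the prefix tree: take the shortest (then alphabetical) example prefix whose next move is undefined and point that move at state 0, else 1, else 2, ...; a target is out if some Accept/Reject pair would then sit in one state with the same input left (inseparable). If every existing state is out, open a new one.
a: 0a undefined. 0a->0: no, cac/acac meet in 0 with "cac" left. Open state 1: 0a->1.
b: 0b undefined. 0b->0: no, ac/bac meet in 1 with "c" left. 0b->1: ok.
c: 0c undefined. 0c->0: ok.
aa: 1a undefined. 1a->0: no, cba/c meet in 0. 1a->1: no, cba/caaa meet in 1. Open state 2: 1a->2.
ab: 1b undefined. 1b->0: no, ab/c meet in 0. 1b->1: no, cba/aba meet in 2. 1b->2: ok.
ac: 1c undefined. 1c->0: no, b/bcca meet in 1. 1c->1: no, cba/bcca meet in 2. 1c->2: no, bbb/bcb meet in 2 with "b" left. Open state 3: 1c->3.
aac: 2c undefined. 2c->0: no, b/abcb meet in 1. 2c->1: no, cba/abcb meet in 2. 2c->2: no, cba/bac meet in 2. 2c->3: no, cac/bac meet in 3. Open state 4: 2c->4.
aba: 2a undefined. 2a->0: ok.
abb: 2b undefined. 2b->0: no, bbb/c meet in 0. 2b->1: ok.
aca: 3a undefined. 3a->0: ok.
bcb: 3b undefined. 3b->0: ok.
bcc: 3c undefined. 3c->0: no, b/bcca meet in 1. 3c->1: no, cba/bcca meet in 2. 3c->2: ok.
aaca: 4a undefined. 4a->0: ok.
aacc: 4c undefined. 4c->0: ok.
abcb: 4b undefined. 4b->0: ok.
All examples now run through 5 states with every (state, symbol) defined. Accept strings end in {1,2,3}, Reject strings end in {0,4}; accept={1,2,3}.

states=5 start=0 accept={1,2,3} delta: 0a->1 0b->1 0c->0 1a->2 1b->2 1c->3 2a->0 2b->1 2c->4 3a->0 3b->0 3c->2 4a->0 4b->0 4c->0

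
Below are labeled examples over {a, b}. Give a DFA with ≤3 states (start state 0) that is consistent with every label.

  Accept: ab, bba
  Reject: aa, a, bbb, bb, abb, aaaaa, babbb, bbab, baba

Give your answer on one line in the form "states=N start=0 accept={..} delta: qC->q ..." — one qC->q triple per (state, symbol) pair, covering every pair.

Fold the examples into a partial DFA from state 0: repeatedly fix the first undefined (state, symbol) met by the shortest-then-alphabetical prefix, trying targets in increasing order and rejecting any under which an Accept and a Reject string meet in one state with the same remainder; add a state when all current targets are rejected. Accepting states are where Accept strings end.
a: 0a undefined. 0a->0: ok.
b: 0b undefined. 0b->0: no, ab/aa meet in 0. Open state 1: 0b->1.
ba: 1a undefined. 1a->0: ok.
bb: 1b undefined. 1b->0: no, ab/bbb meet in 1. 1b->1: no, ab/bbb meet in 1. Open state 2: 1b->2.
bba: 2a undefined. 2a->0: no, ab/bbab meet in 1. 2a->1: ok.
bbb: 2b undefined. 2b->0: ok.
All examples now run through 3 states with every (state, symbol) defined. Accept strings end in {1}, Reject strings end in {0,2}; accept={1}.

states=3 start=0 accept={1} delta: 0a->0 0b->1 1a->0 1b->2 2a->1 2b->0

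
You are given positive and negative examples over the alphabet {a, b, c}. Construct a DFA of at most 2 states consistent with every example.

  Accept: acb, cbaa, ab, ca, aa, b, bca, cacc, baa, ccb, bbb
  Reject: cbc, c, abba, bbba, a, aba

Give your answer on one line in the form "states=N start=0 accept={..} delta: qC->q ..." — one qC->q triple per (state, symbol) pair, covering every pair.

states=2 start=0 accept={0} delta: 0a->1 0b->0 0c->1 1a->0 1b->0 1c->0

State merging on the prefix tree: take the shortest (then alphabetical) example prefix whose next move is undefined and point that move at state 0, else 1, else 2, ...; a target is out if some Accept/Reject pair would then sit in one state with the same input left (inseparable). If every existing state is out, open a new one.
a: 0a undefined. 0a->0: no, aa/a meet in 0. Open state 1: 0a->1.
b: 0b undefined. 0b->0: ok.
c: 0c undefined. 0c->0: no, ca/bbba meet in 1. 0c->1: ok.
aa: 1a undefined. 1a->0: ok.
ab: 1b undefined. 1b->0: ok.
ac: 1c undefined. 1c->0: ok.
All examples now run through 2 states with every (state, symbol) defined. Accept strings end in {0}, Reject strings end in {1}; accept={0}.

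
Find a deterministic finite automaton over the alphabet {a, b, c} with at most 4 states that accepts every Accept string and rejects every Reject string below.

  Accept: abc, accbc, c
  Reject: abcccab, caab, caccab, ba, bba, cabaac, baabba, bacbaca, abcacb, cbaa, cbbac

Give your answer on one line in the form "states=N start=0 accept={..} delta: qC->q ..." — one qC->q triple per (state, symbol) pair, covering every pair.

Fold the examples into a partial DFA from state 0: repeatedly fix the first undefined (state, symbol) met by the shortest-then-alphabetical prefix, trying targets in increasing order and rejecting any under which an Accept and a Reject string meet in one state with the same remainder; add a state when all current targets are rejected. Accepting states are where Accept strings end.
a: 0a undefined. 0a->0: ok.
b: 0b undefined. 0b->0: ok.
c: 0c undefined. 0c->0: no, abc/abcccab meet in 0. Open state 1: 0c->1.
ca: 1a undefined. 1a->0: no, abc/cabaac meet in 1. 1a->1: ok.
cb: 1b undefined. 1b->0: no, abc/cabaac meet in 1. 1b->1: no, abc/caab meet in 1. Open state 2: 1b->2.
acc: 1c undefined. 1c->0: ok.
cba: 2a undefined. 2a->0: no, abc/cabaac meet in 1. 2a->1: no, abc/cbaa meet in 1. 2a->2: ok.
cbb: 2b undefined. 2b->0: no, abc/cbbac meet in 1. 2b->1: ok.
bacbac: 2c undefined. 2c->0: ok.
All examples now run through 3 states with every (state, symbol) defined. Accept strings end in {1}, Reject strings end in {0,2}; accept={1}.

states=3 start=0 accept={1} delta: 0a->0 0b->0 0c->1 1a->1 1b->2 1c->0 2a->2 2b->1 2c->0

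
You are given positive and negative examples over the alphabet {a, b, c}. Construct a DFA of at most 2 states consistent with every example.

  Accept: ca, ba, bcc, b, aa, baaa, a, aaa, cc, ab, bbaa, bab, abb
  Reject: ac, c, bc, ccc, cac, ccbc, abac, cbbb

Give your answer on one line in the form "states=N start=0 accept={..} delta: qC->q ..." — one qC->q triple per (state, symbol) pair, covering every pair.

Grow the machine one transition at a time. Run the examples from 0; the earliest place one falls off (shortest prefix, ties alphabetical) gets sent to the lowest-numbered state that keeps every Accept/Reject pair distinguishable — a pair clashes when both reach the same state with identical unread suffix — and to a fresh state only if none does.
a: 0a undefined. 0a->0: ok.
b: 0b undefined. 0b->0: ok.
c: 0c undefined. 0c->0: no, ca/ac meet in 0. Open state 1: 0c->1.
ca: 1a undefined. 1a->0: ok.
cb: 1b undefined. 1b->0: no, ca/cbbb meet in 0. 1b->1: ok.
cc: 1c undefined. 1c->0: ok.
All examples now run through 2 states with every (state, symbol) defined. Accept strings end in {0}, Reject strings end in {1}; accept={0}.

states=2 start=0 accept={0} delta: 0a->0 0b->0 0c->1 1a->0 1b->1 1c->0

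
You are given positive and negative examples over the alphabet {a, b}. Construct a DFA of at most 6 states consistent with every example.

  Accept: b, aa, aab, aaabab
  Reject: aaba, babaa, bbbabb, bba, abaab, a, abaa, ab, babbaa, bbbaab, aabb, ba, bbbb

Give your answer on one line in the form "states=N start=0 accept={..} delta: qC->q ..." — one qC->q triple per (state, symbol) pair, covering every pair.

states=4 start=0 accept={0,2} delta: 0a->1 0b->2 1a->0 1b->1 2a->1 2b->3 3a->1 3b->1

State merging on the prefix tree: take the shortest (then alphabetical) example prefix whose next move is undefined and point that move at state 0, else 1, else 2, ...; a target is out if some Accept/Reject pair would then sit in one state with the same input left (inseparable). If every existing state is out, open a new one.
a: 0a undefined. 0a->0: no, b/ab meet in 0 with "b" left. Open state 1: 0a->1.
b: 0b undefined. 0b->0: no, b/bbbb meet in 0. 0b->1: no, b/a meet in 1. Open state 2: 0b->2.
aa: 1a undefined. 1a->0: ok.
ab: 1b undefined. 1b->0: no, b/abaab meet in 2. 1b->1: ok.
ba: 2a undefined. 2a->0: no, aa/aaba meet in 0. 2a->1: ok.
bb: 2b undefined. 2b->0: no, b/bbbaab meet in 2. 2b->1: no, aa/bba meet in 0. 2b->2: no, b/bbbaab meet in 2. Open state 3: 2b->3.
bba: 3a undefined. 3a->0: no, aa/bba meet in 0. 3a->1: ok.
bbb: 3b undefined. 3b->0: no, b/bbbaab meet in 2. 3b->1: ok.
All examples now run through 4 states with every (state, symbol) defined. Accept strings end in {0,2}, Reject strings end in {1,3}; accept={0,2}.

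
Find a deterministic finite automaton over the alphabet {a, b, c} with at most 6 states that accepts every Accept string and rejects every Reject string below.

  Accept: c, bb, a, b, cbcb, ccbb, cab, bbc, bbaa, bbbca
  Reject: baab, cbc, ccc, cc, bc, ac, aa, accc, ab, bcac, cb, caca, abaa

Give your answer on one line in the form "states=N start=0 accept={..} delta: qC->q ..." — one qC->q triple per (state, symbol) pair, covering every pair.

states=5 start=0 accept={1,2,4} delta: 0a->1 0b->2 0c->1 1a->0 1b->3 1c->3 2a->0 2b->4 2c->0 3a->1 3b->2 3c->3 4a->0 4b->1 4c->1

State merging on the prefix tree: take the shortest (then alphabetical) example prefix whose next move is undefined and point that move at state 0, else 1, else 2, ...; a target is out if some Accept/Reject pair would then sit in one state with the same input left (inseparable). If every existing state is out, open a new one.
a: 0a undefined. 0a->0: no, c/ac meet in 0 with "c" left. Open state 1: 0a->1.
b: 0b undefined. 0b->0: no, c/bc meet in 0 with "c" left. 0b->1: no, bb/ab meet in 1 with "b" left. Open state 2: 0b->2.
c: 0c undefined. 0c->0: no, c/ccc meet in 0. 0c->1: ok.
aa: 1a undefined. 1a->0: ok.
ab: 1b undefined. 1b->0: no, c/cbc meet in 1. 1b->1: no, c/ab meet in 1. 1b->2: no, b/ab meet in 2. Open state 3: 1b->3.
ac: 1c undefined. 1c->0: no, c/ccc meet in 1. 1c->1: no, c/ccc meet in 1. 1c->2: no, b/cc meet in 2. 1c->3: ok.
ba: 2a undefined. 2a->0: ok.
bb: 2b undefined. 2b->0: no, bb/aa meet in 0. 2b->1: no, bbc/baab meet in 3. 2b->2: no, bbc/bc meet in 2 with "c" left. 2b->3: no, bb/baab meet in 3. Open state 4: 2b->4.
bc: 2c undefined. 2c->0: ok.
aba: 3a undefined. 3a->0: no, c/abaa meet in 1. 3a->1: ok.
acc: 3c undefined. 3c->0: no, c/accc meet in 1. 3c->1: no, c/cbc meet in 1. 3c->2: no, b/cbc meet in 2. 3c->3: ok.
bba: 4a undefined. 4a->0: ok.
bbb: 4b undefined. 4b->0: no, bbbca/bc meet in 0. 4b->1: ok.
bbc: 4c undefined. 4c->0: no, bbc/bc meet in 0. 4c->1: ok.
ccb: 3b undefined. 3b->0: no, cbcb/bc meet in 0. 3b->1: no, ccbb/baab meet in 3. 3b->2: ok.
All examples now run through 5 states with every (state, symbol) defined. Accept strings end in {1,2,4}, Reject strings end in {0,3}; accept={1,2,4}.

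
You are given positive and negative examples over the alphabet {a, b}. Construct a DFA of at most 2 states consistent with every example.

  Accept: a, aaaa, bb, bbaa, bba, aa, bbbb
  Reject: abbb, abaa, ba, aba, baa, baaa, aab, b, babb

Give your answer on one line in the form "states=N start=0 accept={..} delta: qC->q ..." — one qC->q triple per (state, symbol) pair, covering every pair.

Fold the examples into a partial DFA from state 0: repeatedly fix the first undefined (state, symbol) met by the shortest-then-alphabetical prefix, trying targets in increasing order and rejecting any under which an Accept and a Reject string meet in one state with the same remainder; add a state when all current targets are rejected. Accepting states are where Accept strings end.
a: 0a undefined. 0a->0: ok.
b: 0b undefined. 0b->0: no, a/abbb meet in 0. Open state 1: 0b->1.
ba: 1a undefined. 1a->0: no, a/abaa meet in 0. 1a->1: ok.
bb: 1b undefined. 1b->0: ok.
All examples now run through 2 states with every (state, symbol) defined. Accept strings end in {0}, Reject strings end in {1}; accept={0}.

states=2 start=0 accept={0} delta: 0a->0 0b->1 1a->1 1b->0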